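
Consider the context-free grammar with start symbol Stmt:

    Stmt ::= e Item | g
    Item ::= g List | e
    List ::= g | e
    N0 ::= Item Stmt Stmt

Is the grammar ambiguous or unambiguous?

(N0 is unreachable from Stmt, so its rules don't affect L(Stmt).) The reachable rules are right-linear with at most one rule per (nonterminal, next-terminal) pair. Each input token forces the next rule, so parsing is deterministic.

Unambiguous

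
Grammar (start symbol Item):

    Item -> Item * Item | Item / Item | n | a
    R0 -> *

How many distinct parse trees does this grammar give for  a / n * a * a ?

Parse trees for a / n * a * a:
  [Item [Item [Item a] / [Item n]] * [Item [Item a] * [Item a]]]
  [Item [Item [Item [Item a] / [Item n]] * [Item a]] * [Item a]]
  [Item [Item [Item a] / [Item [Item n] * [Item a]]] * [Item a]]
  [Item [Item a] / [Item [Item n] * [Item [Item a] * [Item a]]]]
  [Item [Item a] / [Item [Item [Item n] * [Item a]] * [Item a]]]

5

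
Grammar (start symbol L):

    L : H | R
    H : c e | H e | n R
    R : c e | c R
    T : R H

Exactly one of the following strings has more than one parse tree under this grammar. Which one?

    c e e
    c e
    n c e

c e

c e e: 1 tree
c e: 2 trees
n c e: 1 tree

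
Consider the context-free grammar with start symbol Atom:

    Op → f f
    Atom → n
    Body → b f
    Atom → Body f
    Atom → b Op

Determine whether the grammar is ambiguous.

Ambiguous

Witness: b f f

Derivation 1: Atom ⇒ Body f ⇒ b f f
Derivation 2: Atom ⇒ b Op ⇒ b f f

Two distinct leftmost derivations for the same string.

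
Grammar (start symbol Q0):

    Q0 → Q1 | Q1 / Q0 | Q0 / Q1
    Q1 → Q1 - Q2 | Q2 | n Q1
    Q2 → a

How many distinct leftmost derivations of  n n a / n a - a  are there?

Parse trees for n n a / n a - a:
  [Q0 [Q1 n [Q1 n [Q1 [Q2 a]]]] / [Q0 [Q1 [Q1 n [Q1 [Q2 a]]] - [Q2 a]]]]
  [Q0 [Q1 n [Q1 n [Q1 [Q2 a]]]] / [Q0 [Q1 n [Q1 [Q1 [Q2 a]] - [Q2 a]]]]]
  [Q0 [Q0 [Q1 n [Q1 n [Q1 [Q2 a]]]]] / [Q1 [Q1 n [Q1 [Q2 a]]] - [Q2 a]]]
  [Q0 [Q0 [Q1 n [Q1 n [Q1 [Q2 a]]]]] / [Q1 n [Q1 [Q1 [Q2 a]] - [Q2 a]]]]

4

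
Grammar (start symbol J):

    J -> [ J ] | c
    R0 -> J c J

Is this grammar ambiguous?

(R0 is unreachable from J, so its rules don't affect L(J).) L(J) is { openⁿ atom closeⁿ : n ≥ 0 }. The bracket depth fixes n, and the derivation is forced at every step.

Unambiguous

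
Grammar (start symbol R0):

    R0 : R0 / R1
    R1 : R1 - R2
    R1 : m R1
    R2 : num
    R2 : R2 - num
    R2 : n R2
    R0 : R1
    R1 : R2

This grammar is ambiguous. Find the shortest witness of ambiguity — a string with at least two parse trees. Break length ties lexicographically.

num - num

length 1: no string has ≥2 trees
length 2: no string has ≥2 trees
length 3: num - num has 2 parse trees

Two derivations of num - num:
  R0 ⇒ R1 ⇒ R1 - R2 ⇒ R2 - R2 ⇒ num - R2 ⇒ num - num
  R0 ⇒ R1 ⇒ R2 ⇒ R2 - num ⇒ num - num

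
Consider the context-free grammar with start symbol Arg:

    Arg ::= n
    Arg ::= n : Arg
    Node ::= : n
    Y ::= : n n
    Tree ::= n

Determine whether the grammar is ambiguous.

Unambiguous

Only Arg is reachable from Arg; ignoring the rest: Right-recursive list with a separator: after each atom, whether the separator follows determines the rule. One parse per string.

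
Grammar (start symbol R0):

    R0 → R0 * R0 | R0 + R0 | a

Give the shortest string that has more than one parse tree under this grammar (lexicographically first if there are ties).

a * a * a

length 1: no string has ≥2 trees
length 3: no string has ≥2 trees
length 5: a * a * a has 2 parse trees

Two derivations of a * a * a:
  R0 ⇒ R0 * R0 ⇒ R0 * R0 * R0 ⇒ a * R0 * R0 ⇒ a * a * R0 ⇒ a * a * a
  R0 ⇒ R0 * R0 ⇒ a * R0 ⇒ a * R0 * R0 ⇒ a * a * R0 ⇒ a * a * a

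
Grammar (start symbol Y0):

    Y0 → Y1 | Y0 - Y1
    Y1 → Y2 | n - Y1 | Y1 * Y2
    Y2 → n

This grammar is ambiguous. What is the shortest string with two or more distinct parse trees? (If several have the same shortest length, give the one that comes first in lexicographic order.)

n - n

length 1: no string has ≥2 trees
length 3: n - n has 2 parse trees

Two derivations of n - n:
  Y0 ⇒ Y1 ⇒ n - Y1 ⇒ n - Y2 ⇒ n - n
  Y0 ⇒ Y0 - Y1 ⇒ Y1 - Y1 ⇒ Y2 - Y1 ⇒ n - Y1 ⇒ n - Y2 ⇒ n - n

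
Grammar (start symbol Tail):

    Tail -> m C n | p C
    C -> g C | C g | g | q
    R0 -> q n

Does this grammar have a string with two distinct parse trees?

Witness: p g g

Derivation 1: Tail ⇒ p C ⇒ p g C ⇒ p g g
Derivation 2: Tail ⇒ p C ⇒ p C g ⇒ p g g

Two distinct leftmost derivations for the same string.

Ambiguous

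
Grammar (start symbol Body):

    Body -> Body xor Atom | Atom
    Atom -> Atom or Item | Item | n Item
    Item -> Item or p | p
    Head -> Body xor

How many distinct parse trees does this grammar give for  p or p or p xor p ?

4

Parse trees for p or p or p xor p:
  [Body [Body [Atom [Atom [Item p]] or [Item [Item p] or p]]] xor [Atom [Item p]]]
  [Body [Body [Atom [Atom [Atom [Item p]] or [Item p]] or [Item p]]] xor [Atom [Item p]]]
  [Body [Body [Atom [Atom [Item [Item p] or p]] or [Item p]]] xor [Atom [Item p]]]
  [Body [Body [Atom [Item [Item [Item p] or p] or p]]] xor [Atom [Item p]]]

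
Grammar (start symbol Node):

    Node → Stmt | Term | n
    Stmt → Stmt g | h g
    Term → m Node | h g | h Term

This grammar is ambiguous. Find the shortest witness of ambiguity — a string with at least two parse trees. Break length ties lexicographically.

length 1: no string has ≥2 trees
length 2: h g has 2 parse trees

Two derivations of h g:
  Node ⇒ Stmt ⇒ h g
  Node ⇒ Term ⇒ h g

h g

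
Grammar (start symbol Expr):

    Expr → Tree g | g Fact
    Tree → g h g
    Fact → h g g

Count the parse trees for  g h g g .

2

Parse trees for g h g g:
  [Expr [Tree g h g] g]
  [Expr g [Fact h g g]]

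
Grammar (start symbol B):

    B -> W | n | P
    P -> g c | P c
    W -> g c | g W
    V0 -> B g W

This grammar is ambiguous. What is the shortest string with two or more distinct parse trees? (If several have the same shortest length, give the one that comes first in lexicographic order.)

g c

length 1: no string has ≥2 trees
length 2: g c has 2 parse trees

Two derivations of g c:
  B ⇒ W ⇒ g c
  B ⇒ P ⇒ g c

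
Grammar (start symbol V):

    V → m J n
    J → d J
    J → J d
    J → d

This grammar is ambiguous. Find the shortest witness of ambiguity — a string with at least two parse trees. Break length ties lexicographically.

length 3: no string has ≥2 trees
length 4: m d d n has 2 parse trees

Two derivations of m d d n:
  V ⇒ m J n ⇒ m d J n ⇒ m d d n
  V ⇒ m J n ⇒ m J d n ⇒ m d d n

m d d n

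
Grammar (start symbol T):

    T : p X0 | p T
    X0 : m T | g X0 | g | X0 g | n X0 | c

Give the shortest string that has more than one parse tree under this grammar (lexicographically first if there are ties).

length 2: no string has ≥2 trees
length 3: p g g has 2 parse trees

Two derivations of p g g:
  T ⇒ p X0 ⇒ p g X0 ⇒ p g g
  T ⇒ p X0 ⇒ p X0 g ⇒ p g g

p g g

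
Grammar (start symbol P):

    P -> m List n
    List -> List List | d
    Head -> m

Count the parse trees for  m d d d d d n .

Parse trees for m d d d d d n (showing first 6 of 14):
  [P m [List [List d] [List [List d] [List [List d] [List [List d] [List d]]]]] n]
  [P m [List [List d] [List [List d] [List [List [List d] [List d]] [List d]]]] n]
  [P m [List [List d] [List [List [List d] [List d]] [List [List d] [List d]]]] n]
  [P m [List [List d] [List [List [List d] [List [List d] [List d]]] [List d]]] n]
  [P m [List [List d] [List [List [List [List d] [List d]] [List d]] [List d]]] n]
  [P m [List [List [List d] [List d]] [List [List d] [List [List d] [List d]]]] n]

14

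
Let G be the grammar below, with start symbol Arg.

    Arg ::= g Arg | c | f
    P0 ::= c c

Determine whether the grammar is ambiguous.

Unambiguous

Only Arg is reachable from Arg; ignoring the rest: Each reachable nonterminal has at most one production per leading terminal, and all productions are right-linear; the derivation is determined token-by-token.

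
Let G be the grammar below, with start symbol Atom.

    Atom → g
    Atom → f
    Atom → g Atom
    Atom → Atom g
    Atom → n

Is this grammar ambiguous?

Ambiguous

Witness: g g

Derivation 1: Atom ⇒ g Atom ⇒ g g
Derivation 2: Atom ⇒ Atom g ⇒ g g

Two distinct leftmost derivations for the same string.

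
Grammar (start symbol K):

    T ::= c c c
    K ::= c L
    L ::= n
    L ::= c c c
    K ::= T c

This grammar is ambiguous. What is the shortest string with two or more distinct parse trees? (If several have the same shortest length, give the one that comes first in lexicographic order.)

length 2: no string has ≥2 trees
length 4: c c c c has 2 parse trees

Two derivations of c c c c:
  K ⇒ c L ⇒ c c c c
  K ⇒ T c ⇒ c c c c

c c c c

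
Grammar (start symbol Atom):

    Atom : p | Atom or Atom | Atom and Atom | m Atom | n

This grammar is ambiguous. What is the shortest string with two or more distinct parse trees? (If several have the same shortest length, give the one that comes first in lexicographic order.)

length 1: no string has ≥2 trees
length 2: no string has ≥2 trees
length 3: no string has ≥2 trees
length 4: m n and n has 2 parse trees

Two derivations of m n and n:
  Atom ⇒ Atom and Atom ⇒ m Atom and Atom ⇒ m n and Atom ⇒ m n and n
  Atom ⇒ m Atom ⇒ m Atom and Atom ⇒ m n and Atom ⇒ m n and n

m n and n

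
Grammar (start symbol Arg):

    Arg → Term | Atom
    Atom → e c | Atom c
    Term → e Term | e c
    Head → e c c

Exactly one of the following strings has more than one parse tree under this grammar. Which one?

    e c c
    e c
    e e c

e c c: 1 tree
e c: 2 trees
e e c: 1 tree

e c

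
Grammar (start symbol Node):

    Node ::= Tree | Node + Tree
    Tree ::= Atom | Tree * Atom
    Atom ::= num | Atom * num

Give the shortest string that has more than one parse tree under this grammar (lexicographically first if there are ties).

num * num

length 1: no string has ≥2 trees
length 3: num * num has 2 parse trees

Two derivations of num * num:
  Node ⇒ Tree ⇒ Atom ⇒ Atom * num ⇒ num * num
  Node ⇒ Tree ⇒ Tree * Atom ⇒ Atom * Atom ⇒ num * Atom ⇒ num * num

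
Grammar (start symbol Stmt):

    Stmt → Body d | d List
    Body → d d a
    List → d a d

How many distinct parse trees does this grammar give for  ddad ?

2

Parse trees for ddad:
  [Stmt [Body d d a] d]
  [Stmt d [List d a d]]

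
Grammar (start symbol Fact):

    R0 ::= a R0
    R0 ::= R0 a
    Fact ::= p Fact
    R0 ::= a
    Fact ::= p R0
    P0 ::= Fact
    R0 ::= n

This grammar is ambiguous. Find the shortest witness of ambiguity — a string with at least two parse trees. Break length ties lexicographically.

length 2: no string has ≥2 trees
length 3: p a a has 2 parse trees

Two derivations of p a a:
  Fact ⇒ p R0 ⇒ p a R0 ⇒ p a a
  Fact ⇒ p R0 ⇒ p R0 a ⇒ p a a

p a a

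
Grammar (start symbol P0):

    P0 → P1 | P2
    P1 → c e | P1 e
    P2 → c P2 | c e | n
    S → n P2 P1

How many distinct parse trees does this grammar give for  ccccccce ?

Parse trees for ccccccce:
  [P0 [P2 c [P2 c [P2 c [P2 c [P2 c [P2 c [P2 c e]]]]]]]]

1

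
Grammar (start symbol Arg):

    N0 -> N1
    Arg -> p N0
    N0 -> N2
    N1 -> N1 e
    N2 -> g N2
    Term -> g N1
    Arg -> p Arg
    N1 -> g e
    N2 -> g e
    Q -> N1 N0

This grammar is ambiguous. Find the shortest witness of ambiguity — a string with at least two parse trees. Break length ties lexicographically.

length 3: p g e has 2 parse trees

Two derivations of p g e:
  Arg ⇒ p N0 ⇒ p N1 ⇒ p g e
  Arg ⇒ p N0 ⇒ p N2 ⇒ p g e

p g e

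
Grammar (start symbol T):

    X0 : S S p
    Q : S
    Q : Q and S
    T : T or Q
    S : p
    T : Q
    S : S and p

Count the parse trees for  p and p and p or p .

4

Parse trees for p and p and p or p:
  [T [T [Q [S [S [S p] and p] and p]]] or [Q [S p]]]
  [T [T [Q [Q [S p]] and [S [S p] and p]]] or [Q [S p]]]
  [T [T [Q [Q [S [S p] and p]] and [S p]]] or [Q [S p]]]
  [T [T [Q [Q [Q [S p]] and [S p]] and [S p]]] or [Q [S p]]]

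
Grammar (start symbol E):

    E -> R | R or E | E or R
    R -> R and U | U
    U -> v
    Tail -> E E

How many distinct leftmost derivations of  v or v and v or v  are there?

Parse trees for v or v and v or v:
  [E [R [U v]] or [E [R [R [U v]] and [U v]] or [E [R [U v]]]]]
  [E [R [U v]] or [E [E [R [R [U v]] and [U v]]] or [R [U v]]]]
  [E [E [R [U v]] or [E [R [R [U v]] and [U v]]]] or [R [U v]]]
  [E [E [E [R [U v]]] or [R [R [U v]] and [U v]]] or [R [U v]]]

4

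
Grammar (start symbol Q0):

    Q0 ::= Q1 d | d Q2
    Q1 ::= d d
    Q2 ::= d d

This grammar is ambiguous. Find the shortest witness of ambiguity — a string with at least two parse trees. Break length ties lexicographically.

d d d

length 3: d d d has 2 parse trees

Two derivations of d d d:
  Q0 ⇒ Q1 d ⇒ d d d
  Q0 ⇒ d Q2 ⇒ d d d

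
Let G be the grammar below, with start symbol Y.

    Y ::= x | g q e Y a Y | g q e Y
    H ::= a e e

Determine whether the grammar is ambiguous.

Witness: g q e g q e x a x

Derivation 1: Y ⇒ g q e Y a Y ⇒ g q e g q e Y a Y ⇒ g q e g q e x a Y ⇒ g q e g q e x a x
Derivation 2: Y ⇒ g q e Y ⇒ g q e g q e Y a Y ⇒ g q e g q e x a Y ⇒ g q e g q e x a x

Two distinct leftmost derivations for the same string.

Ambiguous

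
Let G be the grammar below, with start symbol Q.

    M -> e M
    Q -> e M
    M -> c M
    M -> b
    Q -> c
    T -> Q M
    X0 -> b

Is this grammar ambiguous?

Unambiguous

Only Q, M are reachable from Q; ignoring the rest: The reachable rules are right-linear with at most one rule per (nonterminal, next-terminal) pair. Each input token forces the next rule, so parsing is deterministic.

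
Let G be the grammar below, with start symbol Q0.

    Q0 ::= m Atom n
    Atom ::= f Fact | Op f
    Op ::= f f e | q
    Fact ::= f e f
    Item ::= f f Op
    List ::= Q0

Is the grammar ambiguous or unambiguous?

Witness: m f f e f n

Derivation 1: Q0 ⇒ m Atom n ⇒ m f Fact n ⇒ m f f e f n
Derivation 2: Q0 ⇒ m Atom n ⇒ m Op f n ⇒ m f f e f n

Two distinct leftmost derivations for the same string.

Ambiguous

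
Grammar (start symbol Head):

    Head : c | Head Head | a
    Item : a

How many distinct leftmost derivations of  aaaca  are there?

Parse trees for aaaca (showing first 6 of 14):
  [Head [Head a] [Head [Head a] [Head [Head a] [Head [Head c] [Head a]]]]]
  [Head [Head a] [Head [Head a] [Head [Head [Head a] [Head c]] [Head a]]]]
  [Head [Head a] [Head [Head [Head a] [Head a]] [Head [Head c] [Head a]]]]
  [Head [Head a] [Head [Head [Head a] [Head [Head a] [Head c]]] [Head a]]]
  [Head [Head a] [Head [Head [Head [Head a] [Head a]] [Head c]] [Head a]]]
  [Head [Head [Head a] [Head a]] [Head [Head a] [Head [Head c] [Head a]]]]

14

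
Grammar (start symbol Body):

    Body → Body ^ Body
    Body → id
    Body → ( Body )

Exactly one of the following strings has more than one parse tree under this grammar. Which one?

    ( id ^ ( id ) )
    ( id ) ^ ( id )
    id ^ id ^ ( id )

id ^ id ^ ( id )

( id ^ ( id ) ): 1 tree
( id ) ^ ( id ): 1 tree
id ^ id ^ ( id ): 2 trees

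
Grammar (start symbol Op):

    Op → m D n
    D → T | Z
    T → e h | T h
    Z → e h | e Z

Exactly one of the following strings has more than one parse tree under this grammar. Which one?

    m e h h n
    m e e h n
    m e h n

m e h h n: 1 tree
m e e h n: 1 tree
m e h n: 2 trees

m e h n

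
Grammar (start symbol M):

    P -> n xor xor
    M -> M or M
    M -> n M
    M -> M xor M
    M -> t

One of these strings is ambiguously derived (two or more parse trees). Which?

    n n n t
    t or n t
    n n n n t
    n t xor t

n t xor t

n n n t: 1 tree
t or n t: 1 tree
n n n n t: 1 tree
n t xor t: 2 trees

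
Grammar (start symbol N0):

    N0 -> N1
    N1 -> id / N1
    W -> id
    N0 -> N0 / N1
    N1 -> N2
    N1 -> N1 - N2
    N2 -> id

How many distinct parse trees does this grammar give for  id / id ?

Parse trees for id / id:
  [N0 [N1 id / [N1 [N2 id]]]]
  [N0 [N0 [N1 [N2 id]]] / [N1 [N2 id]]]

2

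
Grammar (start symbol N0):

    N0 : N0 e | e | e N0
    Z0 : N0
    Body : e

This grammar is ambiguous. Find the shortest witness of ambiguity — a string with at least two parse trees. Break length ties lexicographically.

e e

length 1: no string has ≥2 trees
length 2: e e has 2 parse trees

Two derivations of e e:
  N0 ⇒ N0 e ⇒ e e
  N0 ⇒ e N0 ⇒ e e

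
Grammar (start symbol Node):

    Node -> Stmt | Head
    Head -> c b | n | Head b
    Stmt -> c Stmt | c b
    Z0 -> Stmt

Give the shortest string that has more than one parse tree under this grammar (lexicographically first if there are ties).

length 1: no string has ≥2 trees
length 2: c b has 2 parse trees

Two derivations of c b:
  Node ⇒ Stmt ⇒ c b
  Node ⇒ Head ⇒ c b

c b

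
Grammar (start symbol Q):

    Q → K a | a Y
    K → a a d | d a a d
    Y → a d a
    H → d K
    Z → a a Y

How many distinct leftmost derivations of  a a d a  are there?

Parse trees for a a d a:
  [Q [K a a d] a]
  [Q a [Y a d a]]

2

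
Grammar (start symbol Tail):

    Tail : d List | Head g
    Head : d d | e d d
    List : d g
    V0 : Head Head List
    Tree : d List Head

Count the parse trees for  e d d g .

Parse trees for e d d g:
  [Tail [Head e d d] g]

1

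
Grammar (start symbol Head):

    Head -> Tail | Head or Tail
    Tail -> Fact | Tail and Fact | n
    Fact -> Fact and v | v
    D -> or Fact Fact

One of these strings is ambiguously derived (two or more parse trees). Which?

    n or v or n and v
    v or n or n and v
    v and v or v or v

v and v or v or v

n or v or n and v: 1 tree
v or n or n and v: 1 tree
v and v or v or v: 2 trees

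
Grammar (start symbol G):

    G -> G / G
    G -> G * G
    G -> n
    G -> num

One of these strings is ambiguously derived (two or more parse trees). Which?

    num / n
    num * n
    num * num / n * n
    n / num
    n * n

num * num / n * n

num / n: 1 tree
num * n: 1 tree
num * num / n * n: 5 trees
n / num: 1 tree
n * n: 1 tree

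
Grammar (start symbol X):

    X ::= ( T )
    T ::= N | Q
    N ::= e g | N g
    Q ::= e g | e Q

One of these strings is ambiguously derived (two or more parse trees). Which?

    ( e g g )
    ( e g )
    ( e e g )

( e g )

( e g g ): 1 tree
( e g ): 2 trees
( e e g ): 1 tree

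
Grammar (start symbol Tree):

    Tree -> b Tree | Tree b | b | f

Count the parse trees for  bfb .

2

Parse trees for bfb:
  [Tree b [Tree [Tree f] b]]
  [Tree [Tree b [Tree f]] b]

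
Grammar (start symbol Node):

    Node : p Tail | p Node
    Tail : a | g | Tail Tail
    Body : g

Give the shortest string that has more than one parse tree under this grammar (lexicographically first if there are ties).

length 2: no string has ≥2 trees
length 3: no string has ≥2 trees
length 4: p a a a has 2 parse trees

Two derivations of p a a a:
  Node ⇒ p Tail ⇒ p Tail Tail ⇒ p a Tail ⇒ p a Tail Tail ⇒ p a a Tail ⇒ p a a a
  Node ⇒ p Tail ⇒ p Tail Tail ⇒ p Tail Tail Tail ⇒ p a Tail Tail ⇒ p a a Tail ⇒ p a a a

p a a a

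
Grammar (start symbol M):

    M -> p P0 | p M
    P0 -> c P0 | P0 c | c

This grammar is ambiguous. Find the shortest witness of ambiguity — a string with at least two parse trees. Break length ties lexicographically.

p c c

length 2: no string has ≥2 trees
length 3: p c c has 2 parse trees

Two derivations of p c c:
  M ⇒ p P0 ⇒ p c P0 ⇒ p c c
  M ⇒ p P0 ⇒ p P0 c ⇒ p c c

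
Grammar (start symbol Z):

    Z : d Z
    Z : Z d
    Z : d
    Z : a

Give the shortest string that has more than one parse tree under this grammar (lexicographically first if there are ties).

d d

length 1: no string has ≥2 trees
length 2: d d has 2 parse trees

Two derivations of d d:
  Z ⇒ d Z ⇒ d d
  Z ⇒ Z d ⇒ d d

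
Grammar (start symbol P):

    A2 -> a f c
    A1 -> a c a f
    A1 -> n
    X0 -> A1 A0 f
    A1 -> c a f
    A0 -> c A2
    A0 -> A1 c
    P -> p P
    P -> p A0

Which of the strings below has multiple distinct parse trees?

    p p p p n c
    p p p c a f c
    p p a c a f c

p p p p n c: 1 tree
p p p c a f c: 2 trees
p p a c a f c: 1 tree

p p p c a f c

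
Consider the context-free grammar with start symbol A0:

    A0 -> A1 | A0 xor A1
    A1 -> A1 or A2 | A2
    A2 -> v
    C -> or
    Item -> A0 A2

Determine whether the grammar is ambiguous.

(C, Item are unreachable from A0, so their rules don't affect L(A0).) The grammar is stratified — A0 handles 'xor' (left-recursive), A1 handles 'or', A2 atoms. Each operator has a fixed associativity and precedence level, so every string has one parse.

Unambiguous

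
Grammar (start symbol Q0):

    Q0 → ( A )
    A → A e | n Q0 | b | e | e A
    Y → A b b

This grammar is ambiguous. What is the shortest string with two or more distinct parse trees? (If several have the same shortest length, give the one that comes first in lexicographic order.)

( e e )

length 3: no string has ≥2 trees
length 4: ( e e ) has 2 parse trees

Two derivations of ( e e ):
  Q0 ⇒ ( A ) ⇒ ( A e ) ⇒ ( e e )
  Q0 ⇒ ( A ) ⇒ ( e A ) ⇒ ( e e )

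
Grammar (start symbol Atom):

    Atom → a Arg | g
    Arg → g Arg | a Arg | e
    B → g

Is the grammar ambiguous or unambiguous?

Unambiguous

(B is unreachable from Atom, so its rules don't affect L(Atom).) Restricted to the reachable nonterminals, every rule has the form A → t or A → t B, and no two rules for the same A share a first terminal. The grammar encodes a DFA — one run per string.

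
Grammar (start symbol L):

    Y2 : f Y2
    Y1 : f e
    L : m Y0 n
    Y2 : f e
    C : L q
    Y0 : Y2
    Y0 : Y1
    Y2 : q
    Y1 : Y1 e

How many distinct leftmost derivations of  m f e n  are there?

2

Parse trees for m f e n:
  [L m [Y0 [Y2 f e]] n]
  [L m [Y0 [Y1 f e]] n]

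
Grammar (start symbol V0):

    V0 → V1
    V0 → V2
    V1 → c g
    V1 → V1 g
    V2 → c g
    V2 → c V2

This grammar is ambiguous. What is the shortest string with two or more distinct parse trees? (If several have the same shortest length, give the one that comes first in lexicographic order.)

c g

length 2: c g has 2 parse trees

Two derivations of c g:
  V0 ⇒ V1 ⇒ c g
  V0 ⇒ V2 ⇒ c g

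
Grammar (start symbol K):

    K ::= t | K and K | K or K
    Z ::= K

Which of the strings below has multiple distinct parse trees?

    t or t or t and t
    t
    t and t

t or t or t and t

t or t or t and t: 5 trees
t: 1 tree
t and t: 1 tree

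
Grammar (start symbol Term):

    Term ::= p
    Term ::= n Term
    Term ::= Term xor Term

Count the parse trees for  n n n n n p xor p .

6

Parse trees for n n n n n p xor p:
  [Term n [Term n [Term n [Term n [Term n [Term [Term p] xor [Term p]]]]]]]
  [Term n [Term n [Term n [Term n [Term [Term n [Term p]] xor [Term p]]]]]]
  [Term n [Term n [Term n [Term [Term n [Term n [Term p]]] xor [Term p]]]]]
  [Term n [Term n [Term [Term n [Term n [Term n [Term p]]]] xor [Term p]]]]
  [Term n [Term [Term n [Term n [Term n [Term n [Term p]]]]] xor [Term p]]]
  [Term [Term n [Term n [Term n [Term n [Term n [Term p]]]]]] xor [Term p]]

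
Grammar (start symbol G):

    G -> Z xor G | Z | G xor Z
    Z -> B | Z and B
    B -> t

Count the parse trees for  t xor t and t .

2

Parse trees for t xor t and t:
  [G [Z [B t]] xor [G [Z [Z [B t]] and [B t]]]]
  [G [G [Z [B t]]] xor [Z [Z [B t]] and [B t]]]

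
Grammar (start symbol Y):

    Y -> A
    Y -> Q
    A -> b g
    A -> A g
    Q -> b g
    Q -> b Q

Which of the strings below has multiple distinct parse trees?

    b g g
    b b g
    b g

b g g: 1 tree
b b g: 1 tree
b g: 2 trees

b g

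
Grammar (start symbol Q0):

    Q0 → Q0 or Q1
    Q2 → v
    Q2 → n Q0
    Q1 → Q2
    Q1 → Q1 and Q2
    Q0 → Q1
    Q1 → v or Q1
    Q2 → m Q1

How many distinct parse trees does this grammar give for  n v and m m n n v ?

Parse trees for n v and m m n n v:
  [Q0 [Q1 [Q2 n [Q0 [Q1 [Q1 [Q2 v]] and [Q2 m [Q1 [Q2 m [Q1 [Q2 n [Q0 [Q1 [Q2 n [Q0 [Q1 [Q2 v]]]]]]]]]]]]]]]]
  [Q0 [Q1 [Q1 [Q2 n [Q0 [Q1 [Q2 v]]]]] and [Q2 m [Q1 [Q2 m [Q1 [Q2 n [Q0 [Q1 [Q2 n [Q0 [Q1 [Q2 v]]]]]]]]]]]]]

2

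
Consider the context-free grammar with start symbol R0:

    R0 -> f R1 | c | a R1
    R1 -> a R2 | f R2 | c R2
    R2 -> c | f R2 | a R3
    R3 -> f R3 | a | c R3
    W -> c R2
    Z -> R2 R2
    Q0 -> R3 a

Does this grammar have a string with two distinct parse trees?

(W, Z, Q0 are unreachable from R0, so their rules don't affect L(R0).) Each reachable nonterminal has at most one production per leading terminal, and all productions are right-linear; the derivation is determined token-by-token.

Unambiguous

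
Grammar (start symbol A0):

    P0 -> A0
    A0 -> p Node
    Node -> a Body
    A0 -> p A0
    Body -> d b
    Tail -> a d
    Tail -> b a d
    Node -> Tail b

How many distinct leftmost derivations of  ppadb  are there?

Parse trees for ppadb:
  [A0 p [A0 p [Node a [Body d b]]]]
  [A0 p [A0 p [Node [Tail a d] b]]]

2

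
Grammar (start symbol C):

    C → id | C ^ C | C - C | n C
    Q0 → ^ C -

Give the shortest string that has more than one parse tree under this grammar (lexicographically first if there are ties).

n id - id

length 1: no string has ≥2 trees
length 2: no string has ≥2 trees
length 3: no string has ≥2 trees
length 4: n id - id has 2 parse trees

Two derivations of n id - id:
  C ⇒ C - C ⇒ n C - C ⇒ n id - C ⇒ n id - id
  C ⇒ n C ⇒ n C - C ⇒ n id - C ⇒ n id - id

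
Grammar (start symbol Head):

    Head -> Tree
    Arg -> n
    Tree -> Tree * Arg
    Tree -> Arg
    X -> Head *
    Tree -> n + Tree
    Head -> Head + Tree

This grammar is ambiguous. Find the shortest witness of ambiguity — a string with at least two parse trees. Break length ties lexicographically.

length 1: no string has ≥2 trees
length 3: n + n has 2 parse trees

Two derivations of n + n:
  Head ⇒ Tree ⇒ n + Tree ⇒ n + Arg ⇒ n + n
  Head ⇒ Head + Tree ⇒ Tree + Tree ⇒ Arg + Tree ⇒ n + Tree ⇒ n + Arg ⇒ n + n

n + n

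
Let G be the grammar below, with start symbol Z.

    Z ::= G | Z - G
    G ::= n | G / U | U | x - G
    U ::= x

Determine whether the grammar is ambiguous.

Ambiguous

Witness: x - n

Derivation 1: Z ⇒ G ⇒ x - G ⇒ x - n
Derivation 2: Z ⇒ Z - G ⇒ G - G ⇒ U - G ⇒ x - G ⇒ x - n

Two distinct leftmost derivations for the same string.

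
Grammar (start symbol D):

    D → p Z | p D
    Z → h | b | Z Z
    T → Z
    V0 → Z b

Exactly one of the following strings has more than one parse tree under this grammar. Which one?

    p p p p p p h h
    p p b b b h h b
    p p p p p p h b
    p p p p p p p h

p p b b b h h b

p p p p p p h h: 1 tree
p p b b b h h b: 42 trees
p p p p p p h b: 1 tree
p p p p p p p h: 1 tree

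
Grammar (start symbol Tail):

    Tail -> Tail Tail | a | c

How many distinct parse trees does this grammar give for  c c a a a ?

14

Parse trees for c c a a a (showing first 6 of 14):
  [Tail [Tail c] [Tail [Tail c] [Tail [Tail a] [Tail [Tail a] [Tail a]]]]]
  [Tail [Tail c] [Tail [Tail c] [Tail [Tail [Tail a] [Tail a]] [Tail a]]]]
  [Tail [Tail c] [Tail [Tail [Tail c] [Tail a]] [Tail [Tail a] [Tail a]]]]
  [Tail [Tail c] [Tail [Tail [Tail c] [Tail [Tail a] [Tail a]]] [Tail a]]]
  [Tail [Tail c] [Tail [Tail [Tail [Tail c] [Tail a]] [Tail a]] [Tail a]]]
  [Tail [Tail [Tail c] [Tail c]] [Tail [Tail a] [Tail [Tail a] [Tail a]]]]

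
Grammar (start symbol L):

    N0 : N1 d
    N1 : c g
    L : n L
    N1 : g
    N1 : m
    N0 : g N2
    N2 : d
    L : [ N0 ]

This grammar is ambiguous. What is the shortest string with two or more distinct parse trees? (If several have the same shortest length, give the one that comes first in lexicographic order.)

[ g d ]

length 4: [ g d ] has 2 parse trees

Two derivations of [ g d ]:
  L ⇒ [ N0 ] ⇒ [ N1 d ] ⇒ [ g d ]
  L ⇒ [ N0 ] ⇒ [ g N2 ] ⇒ [ g d ]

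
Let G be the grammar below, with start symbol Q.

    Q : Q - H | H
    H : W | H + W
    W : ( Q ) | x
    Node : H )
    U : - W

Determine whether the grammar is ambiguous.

Unambiguous

(Node, U are unreachable from Q, so their rules don't affect L(Q).) The grammar is stratified — Q handles '-' (left-recursive), H handles '+', W atoms. Each operator has a fixed associativity and precedence level, so every string has one parse.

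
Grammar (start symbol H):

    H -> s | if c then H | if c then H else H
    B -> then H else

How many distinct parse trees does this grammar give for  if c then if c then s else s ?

2

Parse trees for if c then if c then s else s:
  [H if c then [H if c then [H s] else [H s]]]
  [H if c then [H if c then [H s]] else [H s]]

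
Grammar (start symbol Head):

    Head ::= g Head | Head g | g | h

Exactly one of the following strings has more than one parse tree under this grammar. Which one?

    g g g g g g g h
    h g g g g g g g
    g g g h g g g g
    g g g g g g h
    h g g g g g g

g g g g g g g h: 1 tree
h g g g g g g g: 1 tree
g g g h g g g g: 35 trees
g g g g g g h: 1 tree
h g g g g g g: 1 tree

g g g h g g g g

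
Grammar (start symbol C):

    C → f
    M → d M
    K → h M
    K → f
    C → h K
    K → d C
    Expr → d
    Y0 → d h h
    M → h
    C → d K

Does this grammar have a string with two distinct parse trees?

(Y0, Expr are unreachable from C, so their rules don't affect L(C).) Each reachable nonterminal has at most one production per leading terminal, and all productions are right-linear; the derivation is determined token-by-token.

Unambiguous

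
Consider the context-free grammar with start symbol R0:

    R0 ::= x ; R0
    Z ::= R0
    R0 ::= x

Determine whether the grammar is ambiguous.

Only R0 is reachable from R0; ignoring the rest: The reachable grammar is A → atom sep A | atom. Each atom is followed by either the separator (recurse) or end-of-string (stop) — no choice point.

Unambiguous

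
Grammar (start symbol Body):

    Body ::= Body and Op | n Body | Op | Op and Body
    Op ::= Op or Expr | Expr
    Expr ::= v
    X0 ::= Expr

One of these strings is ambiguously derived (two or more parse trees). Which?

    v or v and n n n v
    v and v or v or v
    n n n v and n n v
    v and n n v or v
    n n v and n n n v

v or v and n n n v: 1 tree
v and v or v or v: 2 trees
n n n v and n n v: 1 tree
v and n n v or v: 1 tree
n n v and n n n v: 1 tree

v and v or v or v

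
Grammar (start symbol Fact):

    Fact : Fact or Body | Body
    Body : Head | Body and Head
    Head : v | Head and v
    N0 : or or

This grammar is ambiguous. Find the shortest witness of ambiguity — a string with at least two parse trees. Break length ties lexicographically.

length 1: no string has ≥2 trees
length 3: v and v has 2 parse trees

Two derivations of v and v:
  Fact ⇒ Body ⇒ Head ⇒ Head and v ⇒ v and v
  Fact ⇒ Body ⇒ Body and Head ⇒ Head and Head ⇒ v and Head ⇒ v and v

v and v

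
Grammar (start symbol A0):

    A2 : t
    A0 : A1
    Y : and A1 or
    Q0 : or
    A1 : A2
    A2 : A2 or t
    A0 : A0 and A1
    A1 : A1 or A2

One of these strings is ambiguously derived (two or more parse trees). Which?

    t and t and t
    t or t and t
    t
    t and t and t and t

t and t and t: 1 tree
t or t and t: 2 trees
t: 1 tree
t and t and t and t: 1 tree

t or t and t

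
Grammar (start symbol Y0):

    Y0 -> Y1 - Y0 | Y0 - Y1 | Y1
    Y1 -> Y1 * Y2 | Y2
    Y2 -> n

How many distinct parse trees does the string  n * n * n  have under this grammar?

Parse trees for n * n * n:
  [Y0 [Y1 [Y1 [Y1 [Y2 n]] * [Y2 n]] * [Y2 n]]]

1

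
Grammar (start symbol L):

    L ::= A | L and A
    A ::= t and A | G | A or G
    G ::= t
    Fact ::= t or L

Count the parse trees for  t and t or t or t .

4

Parse trees for t and t or t or t:
  [L [A t and [A [A [A [G t]] or [G t]] or [G t]]]]
  [L [A [A t and [A [A [G t]] or [G t]]] or [G t]]]
  [L [A [A [A t and [A [G t]]] or [G t]] or [G t]]]
  [L [L [A [G t]]] and [A [A [A [G t]] or [G t]] or [G t]]]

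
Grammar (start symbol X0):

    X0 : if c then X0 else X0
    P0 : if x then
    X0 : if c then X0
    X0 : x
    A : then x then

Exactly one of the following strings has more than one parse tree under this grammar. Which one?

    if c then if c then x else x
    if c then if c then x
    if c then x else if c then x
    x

if c then if c then x else x: 2 trees
if c then if c then x: 1 tree
if c then x else if c then x: 1 tree
x: 1 tree

if c then if c then x else x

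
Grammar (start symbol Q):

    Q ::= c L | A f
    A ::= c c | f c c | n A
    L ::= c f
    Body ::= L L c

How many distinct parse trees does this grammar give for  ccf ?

Parse trees for ccf:
  [Q c [L c f]]
  [Q [A c c] f]

2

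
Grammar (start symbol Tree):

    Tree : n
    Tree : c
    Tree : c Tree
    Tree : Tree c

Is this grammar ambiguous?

Witness: c c

Derivation 1: Tree ⇒ c Tree ⇒ c c
Derivation 2: Tree ⇒ Tree c ⇒ c c

Two distinct leftmost derivations for the same string.

Ambiguous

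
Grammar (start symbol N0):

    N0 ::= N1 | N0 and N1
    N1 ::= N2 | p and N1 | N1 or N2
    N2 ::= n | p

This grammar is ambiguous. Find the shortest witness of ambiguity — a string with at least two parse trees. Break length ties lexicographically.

length 1: no string has ≥2 trees
length 3: p and n has 2 parse trees

Two derivations of p and n:
  N0 ⇒ N1 ⇒ p and N1 ⇒ p and N2 ⇒ p and n
  N0 ⇒ N0 and N1 ⇒ N1 and N1 ⇒ N2 and N1 ⇒ p and N1 ⇒ p and N2 ⇒ p and n

p and n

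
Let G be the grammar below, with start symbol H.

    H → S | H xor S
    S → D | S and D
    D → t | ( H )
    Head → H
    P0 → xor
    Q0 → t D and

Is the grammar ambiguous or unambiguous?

(Head, P0, Q0 are unreachable from H, so their rules don't affect L(H).) The grammar is stratified — H handles 'xor' (left-recursive), S handles 'and', D atoms. Each operator has a fixed associativity and precedence level, so every string has one parse.

Unambiguous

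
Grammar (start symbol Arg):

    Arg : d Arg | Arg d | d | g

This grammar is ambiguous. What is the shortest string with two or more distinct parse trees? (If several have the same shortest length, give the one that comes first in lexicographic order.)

d d

length 1: no string has ≥2 trees
length 2: d d has 2 parse trees

Two derivations of d d:
  Arg ⇒ d Arg ⇒ d d
  Arg ⇒ Arg d ⇒ d d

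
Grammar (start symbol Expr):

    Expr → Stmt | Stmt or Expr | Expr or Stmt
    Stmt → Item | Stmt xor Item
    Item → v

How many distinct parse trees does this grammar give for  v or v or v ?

4

Parse trees for v or v or v:
  [Expr [Stmt [Item v]] or [Expr [Stmt [Item v]] or [Expr [Stmt [Item v]]]]]
  [Expr [Stmt [Item v]] or [Expr [Expr [Stmt [Item v]]] or [Stmt [Item v]]]]
  [Expr [Expr [Stmt [Item v]] or [Expr [Stmt [Item v]]]] or [Stmt [Item v]]]
  [Expr [Expr [Expr [Stmt [Item v]]] or [Stmt [Item v]]] or [Stmt [Item v]]]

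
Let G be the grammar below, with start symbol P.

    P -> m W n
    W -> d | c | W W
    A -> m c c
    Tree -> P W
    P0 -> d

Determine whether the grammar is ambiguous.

Witness: m c c c n

Derivation 1: P ⇒ m W n ⇒ m W W n ⇒ m c W n ⇒ m c W W n ⇒ m c c W n ⇒ m c c c n
Derivation 2: P ⇒ m W n ⇒ m W W n ⇒ m W W W n ⇒ m c W W n ⇒ m c c W n ⇒ m c c c n

Two distinct leftmost derivations for the same string.

Ambiguous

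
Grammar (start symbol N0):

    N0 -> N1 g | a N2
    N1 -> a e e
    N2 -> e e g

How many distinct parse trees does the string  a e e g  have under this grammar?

2

Parse trees for a e e g:
  [N0 [N1 a e e] g]
  [N0 a [N2 e e g]]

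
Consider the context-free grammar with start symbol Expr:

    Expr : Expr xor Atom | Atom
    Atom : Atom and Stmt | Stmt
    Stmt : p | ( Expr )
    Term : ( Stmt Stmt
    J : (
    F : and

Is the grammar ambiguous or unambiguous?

(Term, J, F are unreachable from Expr, so their rules don't affect L(Expr).) The grammar is stratified — Expr handles 'xor' (left-recursive), Atom handles 'and', Stmt atoms. Each operator has a fixed associativity and precedence level, so every string has one parse.

Unambiguous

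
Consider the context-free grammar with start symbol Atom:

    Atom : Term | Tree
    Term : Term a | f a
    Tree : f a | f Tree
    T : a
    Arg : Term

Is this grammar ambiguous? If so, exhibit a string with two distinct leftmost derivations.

Ambiguous

Witness: f a

Derivation 1: Atom ⇒ Term ⇒ f a
Derivation 2: Atom ⇒ Tree ⇒ f a

Two distinct leftmost derivations for the same string.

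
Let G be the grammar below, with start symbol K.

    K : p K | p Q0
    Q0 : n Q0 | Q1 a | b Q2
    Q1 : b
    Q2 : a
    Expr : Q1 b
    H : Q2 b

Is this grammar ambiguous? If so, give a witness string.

Witness: p b a

Derivation 1: K ⇒ p Q0 ⇒ p Q1 a ⇒ p b a
Derivation 2: K ⇒ p Q0 ⇒ p b Q2 ⇒ p b a

Two distinct leftmost derivations for the same string.

Ambiguous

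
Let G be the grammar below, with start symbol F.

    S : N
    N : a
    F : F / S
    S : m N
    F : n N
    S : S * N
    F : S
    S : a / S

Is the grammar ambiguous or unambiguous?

Witness: a / a

Derivation 1: F ⇒ F / S ⇒ S / S ⇒ N / S ⇒ a / S ⇒ a / N ⇒ a / a
Derivation 2: F ⇒ S ⇒ a / S ⇒ a / N ⇒ a / a

Two distinct leftmost derivations for the same string.

Ambiguous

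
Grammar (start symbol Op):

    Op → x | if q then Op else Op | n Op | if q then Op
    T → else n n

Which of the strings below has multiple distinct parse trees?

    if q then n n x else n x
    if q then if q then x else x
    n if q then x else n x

if q then if q then x else x

if q then n n x else n x: 1 tree
if q then if q then x else x: 2 trees
n if q then x else n x: 1 tree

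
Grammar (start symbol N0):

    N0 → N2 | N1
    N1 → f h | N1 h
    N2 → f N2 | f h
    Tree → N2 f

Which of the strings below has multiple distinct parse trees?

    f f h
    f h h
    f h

f f h: 1 tree
f h h: 1 tree
f h: 2 trees

f h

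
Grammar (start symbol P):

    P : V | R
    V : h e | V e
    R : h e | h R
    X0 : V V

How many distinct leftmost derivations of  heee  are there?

Parse trees for heee:
  [P [V [V [V h e] e] e]]

1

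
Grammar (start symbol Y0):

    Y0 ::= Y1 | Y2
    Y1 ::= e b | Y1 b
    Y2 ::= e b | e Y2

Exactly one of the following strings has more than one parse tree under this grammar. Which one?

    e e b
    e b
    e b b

e b

e e b: 1 tree
e b: 2 trees
e b b: 1 tree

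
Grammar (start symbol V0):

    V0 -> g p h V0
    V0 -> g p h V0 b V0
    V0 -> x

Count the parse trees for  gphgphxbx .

2

Parse trees for gphgphxbx:
  [V0 g p h [V0 g p h [V0 x] b [V0 x]]]
  [V0 g p h [V0 g p h [V0 x]] b [V0 x]]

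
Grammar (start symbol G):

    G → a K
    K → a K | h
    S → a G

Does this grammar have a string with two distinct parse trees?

Unambiguous

Only G, K are reachable from G; ignoring the rest: Restricted to the reachable nonterminals, every rule has the form A → t or A → t B, and no two rules for the same A share a first terminal. The grammar encodes a DFA — one run per string.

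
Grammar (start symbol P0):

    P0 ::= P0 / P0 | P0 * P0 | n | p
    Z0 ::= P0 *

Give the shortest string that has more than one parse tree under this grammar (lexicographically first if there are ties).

n * n * n

length 1: no string has ≥2 trees
length 3: no string has ≥2 trees
length 5: n * n * n has 2 parse trees

Two derivations of n * n * n:
  P0 ⇒ P0 * P0 ⇒ P0 * P0 * P0 ⇒ n * P0 * P0 ⇒ n * n * P0 ⇒ n * n * n
  P0 ⇒ P0 * P0 ⇒ n * P0 ⇒ n * P0 * P0 ⇒ n * n * P0 ⇒ n * n * n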